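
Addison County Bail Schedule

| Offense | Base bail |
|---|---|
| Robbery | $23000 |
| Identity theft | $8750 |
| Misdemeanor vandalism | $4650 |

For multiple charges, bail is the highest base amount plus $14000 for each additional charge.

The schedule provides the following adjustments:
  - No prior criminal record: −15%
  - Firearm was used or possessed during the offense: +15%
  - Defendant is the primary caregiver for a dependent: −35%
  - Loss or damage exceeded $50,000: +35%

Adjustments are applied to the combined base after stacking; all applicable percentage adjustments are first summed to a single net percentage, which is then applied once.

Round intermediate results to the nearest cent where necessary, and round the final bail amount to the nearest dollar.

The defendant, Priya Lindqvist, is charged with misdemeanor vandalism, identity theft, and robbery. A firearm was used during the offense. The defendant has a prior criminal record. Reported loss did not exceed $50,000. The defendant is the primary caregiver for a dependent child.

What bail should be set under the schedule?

Base amounts from the schedule: misdemeanor vandalism $4650; identity theft $8750; robbery $23000.
Stacking rule: highest base plus $14000 per additional charge. Highest is robbery at $23000; 2 additional charges → +$28000. Combined base = $51000.
Net percentage adjustment: +15% −35% = −20%. $51000 × 0.8 = $40800.

$40800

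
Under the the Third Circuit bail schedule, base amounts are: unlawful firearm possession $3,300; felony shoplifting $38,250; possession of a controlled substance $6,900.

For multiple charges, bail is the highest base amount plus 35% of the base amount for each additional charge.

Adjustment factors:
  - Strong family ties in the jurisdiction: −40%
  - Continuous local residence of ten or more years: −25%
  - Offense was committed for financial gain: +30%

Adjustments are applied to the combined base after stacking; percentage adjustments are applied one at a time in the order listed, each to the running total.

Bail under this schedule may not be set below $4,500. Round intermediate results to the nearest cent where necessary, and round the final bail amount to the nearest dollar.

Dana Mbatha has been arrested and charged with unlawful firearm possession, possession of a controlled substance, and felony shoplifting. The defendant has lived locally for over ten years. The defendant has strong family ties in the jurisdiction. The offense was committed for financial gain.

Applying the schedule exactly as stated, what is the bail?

$24,465

Base amounts from the schedule: unlawful firearm possession $3,300; possession of a controlled substance $6,900; felony shoplifting $38,250.
Stacking rule: highest base plus 35% of each additional charge. Highest is felony shoplifting at $38,250. Additional: $3,300 × 35% = $1,155; $6,900 × 35% = $2,415. Combined base = $38,250 + $3,570 = $41,820.
Strong family ties in the jurisdiction (−40%): $41,820 × 0.6 = $25,092.
Continuous local residence of ten or more years (−25%): $25,092 × 0.75 = $18,819.
Offense was committed for financial gain (+30%): $18,819 × 1.3 = $24,464.70.
$24,464.70 is at or above the $4,500 minimum.
Rounded to the nearest dollar: $24,465.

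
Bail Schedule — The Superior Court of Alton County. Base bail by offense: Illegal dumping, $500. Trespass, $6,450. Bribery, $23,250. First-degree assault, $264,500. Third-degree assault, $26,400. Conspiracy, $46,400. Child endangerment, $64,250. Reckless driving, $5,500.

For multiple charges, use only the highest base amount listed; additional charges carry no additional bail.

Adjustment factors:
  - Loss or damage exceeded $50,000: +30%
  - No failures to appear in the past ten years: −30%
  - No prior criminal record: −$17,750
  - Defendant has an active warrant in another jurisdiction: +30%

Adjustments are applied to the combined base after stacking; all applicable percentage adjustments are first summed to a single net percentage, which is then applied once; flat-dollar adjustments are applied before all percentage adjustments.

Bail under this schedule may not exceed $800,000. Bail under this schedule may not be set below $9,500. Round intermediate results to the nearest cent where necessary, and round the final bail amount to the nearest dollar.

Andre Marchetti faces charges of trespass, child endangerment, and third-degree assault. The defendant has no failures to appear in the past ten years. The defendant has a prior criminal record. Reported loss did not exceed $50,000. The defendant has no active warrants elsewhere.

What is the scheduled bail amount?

Base amounts from the schedule: trespass $6,450; child endangerment $64,250; third-degree assault $26,400.
Stacking rule: use the highest base only. Highest is child endangerment at $64,250. Combined base = $64,250.
No failures to appear in the past ten years (−30%): $64,250 × 0.7 = $44,975.
$44,975 is within the $800,000 maximum.
$44,975 is at or above the $9,500 minimum.

$44,975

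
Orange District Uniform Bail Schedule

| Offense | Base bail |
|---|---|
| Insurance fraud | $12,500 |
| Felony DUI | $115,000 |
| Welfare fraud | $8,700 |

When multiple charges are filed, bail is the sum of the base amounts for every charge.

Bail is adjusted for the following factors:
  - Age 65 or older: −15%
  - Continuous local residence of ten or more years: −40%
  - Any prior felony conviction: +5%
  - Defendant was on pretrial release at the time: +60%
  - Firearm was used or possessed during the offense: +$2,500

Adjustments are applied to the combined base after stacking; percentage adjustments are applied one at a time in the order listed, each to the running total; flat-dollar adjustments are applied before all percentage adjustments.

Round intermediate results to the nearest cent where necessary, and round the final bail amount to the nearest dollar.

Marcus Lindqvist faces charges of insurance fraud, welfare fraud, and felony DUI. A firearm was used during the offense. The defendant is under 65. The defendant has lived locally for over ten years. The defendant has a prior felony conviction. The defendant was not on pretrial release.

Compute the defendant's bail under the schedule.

Base amounts from the schedule: insurance fraud $12,500; welfare fraud $8,700; felony DUI $115,000.
Stacking rule: sum of all bases. $12,500 + $8,700 + $115,000 = $136,200.
Firearm was used or possessed during the offense (+$2,500 flat): $136,200 + $2,500 = $138,700.
Continuous local residence of ten or more years (−40%): $138,700 × 0.6 = $83,220.
Any prior felony conviction (+5%): $83,220 × 1.05 = $87,381.

$87,381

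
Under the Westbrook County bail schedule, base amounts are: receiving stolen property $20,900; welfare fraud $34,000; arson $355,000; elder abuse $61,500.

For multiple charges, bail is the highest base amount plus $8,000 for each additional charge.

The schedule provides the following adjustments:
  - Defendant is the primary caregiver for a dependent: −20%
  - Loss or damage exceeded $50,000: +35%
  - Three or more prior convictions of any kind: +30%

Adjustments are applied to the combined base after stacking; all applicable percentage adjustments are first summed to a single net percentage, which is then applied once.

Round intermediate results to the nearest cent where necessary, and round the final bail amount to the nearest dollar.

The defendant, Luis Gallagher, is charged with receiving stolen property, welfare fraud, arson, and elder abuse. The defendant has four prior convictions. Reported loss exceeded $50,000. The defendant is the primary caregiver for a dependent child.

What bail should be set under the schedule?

Base amounts from the schedule: receiving stolen property $20,900; welfare fraud $34,000; arson $355,000; elder abuse $61,500.
Stacking rule: highest base plus $8,000 per additional charge. Highest is arson at $355,000; 3 additional charges → +$24,000. Combined base = $379,000.
Net percentage adjustment: −20% +35% +30% = +45%. $379,000 × 1.45 = $549,550.

$549,550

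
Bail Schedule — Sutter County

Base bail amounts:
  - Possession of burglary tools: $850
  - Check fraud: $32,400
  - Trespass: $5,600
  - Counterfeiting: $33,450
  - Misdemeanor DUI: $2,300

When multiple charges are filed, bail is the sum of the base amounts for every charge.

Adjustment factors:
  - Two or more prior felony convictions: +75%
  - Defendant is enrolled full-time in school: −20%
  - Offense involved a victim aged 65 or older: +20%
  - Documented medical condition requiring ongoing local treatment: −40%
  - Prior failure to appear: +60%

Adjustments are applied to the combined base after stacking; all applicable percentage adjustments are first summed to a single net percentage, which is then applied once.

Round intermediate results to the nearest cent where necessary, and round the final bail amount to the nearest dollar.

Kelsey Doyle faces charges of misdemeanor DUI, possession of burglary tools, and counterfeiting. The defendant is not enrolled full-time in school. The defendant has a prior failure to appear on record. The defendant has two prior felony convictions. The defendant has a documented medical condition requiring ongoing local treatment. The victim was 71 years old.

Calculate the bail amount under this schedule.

$78,690

Base amounts from the schedule: misdemeanor DUI $2,300; possession of burglary tools $850; counterfeiting $33,450.
Stacking rule: sum of all bases. $2,300 + $850 + $33,450 = $36,600.
Net percentage adjustment: +75% +20% −40% +60% = +115%. $36,600 × 2.15 = $78,690.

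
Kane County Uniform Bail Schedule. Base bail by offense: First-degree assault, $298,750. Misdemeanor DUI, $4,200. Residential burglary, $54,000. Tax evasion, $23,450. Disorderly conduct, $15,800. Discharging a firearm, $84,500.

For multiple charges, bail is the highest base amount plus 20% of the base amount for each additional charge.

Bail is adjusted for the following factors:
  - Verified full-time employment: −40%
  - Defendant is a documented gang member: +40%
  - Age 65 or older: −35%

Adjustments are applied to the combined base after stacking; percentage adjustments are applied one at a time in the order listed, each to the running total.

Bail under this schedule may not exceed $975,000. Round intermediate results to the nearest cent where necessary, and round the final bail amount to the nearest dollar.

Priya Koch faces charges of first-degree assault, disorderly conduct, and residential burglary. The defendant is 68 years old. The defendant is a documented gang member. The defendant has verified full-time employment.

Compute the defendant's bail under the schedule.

Base amounts from the schedule: first-degree assault $298,750; disorderly conduct $15,800; residential burglary $54,000.
Stacking rule: highest base plus 20% of each additional charge. Highest is first-degree assault at $298,750. Additional: $15,800 × 20% = $3,160; $54,000 × 20% = $10,800. Combined base = $298,750 + $13,960 = $312,710.
Verified full-time employment (−40%): $312,710 × 0.6 = $187,626.
Defendant is a documented gang member (+40%): $187,626 × 1.4 = $262,676.40.
Age 65 or older (−35%): $262,676.40 × 0.65 = $170,739.66.
$170,739.66 is within the $975,000 maximum.
Rounded to the nearest dollar: $170,740.

$170,740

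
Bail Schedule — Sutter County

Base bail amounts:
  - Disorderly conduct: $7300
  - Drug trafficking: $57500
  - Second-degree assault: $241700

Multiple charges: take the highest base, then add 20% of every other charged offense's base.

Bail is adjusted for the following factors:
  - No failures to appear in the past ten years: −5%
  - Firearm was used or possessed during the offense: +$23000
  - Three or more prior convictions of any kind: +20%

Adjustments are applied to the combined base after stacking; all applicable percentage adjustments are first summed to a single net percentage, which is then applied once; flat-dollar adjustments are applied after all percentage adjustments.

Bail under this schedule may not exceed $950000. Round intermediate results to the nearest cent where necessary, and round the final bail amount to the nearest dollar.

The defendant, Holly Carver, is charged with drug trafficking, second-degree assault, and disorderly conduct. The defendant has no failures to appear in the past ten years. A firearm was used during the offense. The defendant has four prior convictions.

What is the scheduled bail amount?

$315859

Base amounts from the schedule: drug trafficking $57500; second-degree assault $241700; disorderly conduct $7300.
Stacking rule: highest base plus 20% of each additional charge. Highest is second-degree assault at $241700. Additional: $57500 × 20% = $11500; $7300 × 20% = $1460. Combined base = $241700 + $12960 = $254660.
Net percentage adjustment: −5% +20% = +15%. $254660 × 1.15 = $292859.
Firearm was used or possessed during the offense (+$23000 flat): $292859 + $23000 = $315859.
$315859 is within the $950000 maximum.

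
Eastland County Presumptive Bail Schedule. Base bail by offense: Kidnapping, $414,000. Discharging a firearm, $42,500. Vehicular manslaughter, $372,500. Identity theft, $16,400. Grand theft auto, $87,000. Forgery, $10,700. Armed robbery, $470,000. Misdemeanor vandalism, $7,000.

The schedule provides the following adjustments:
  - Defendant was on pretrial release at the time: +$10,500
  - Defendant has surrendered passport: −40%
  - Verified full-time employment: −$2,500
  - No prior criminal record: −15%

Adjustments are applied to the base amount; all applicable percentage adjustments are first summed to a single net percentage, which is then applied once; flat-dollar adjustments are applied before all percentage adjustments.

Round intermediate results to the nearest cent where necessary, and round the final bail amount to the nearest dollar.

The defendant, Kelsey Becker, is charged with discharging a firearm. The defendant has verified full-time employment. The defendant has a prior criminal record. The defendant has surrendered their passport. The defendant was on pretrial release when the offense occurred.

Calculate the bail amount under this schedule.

$30,300

Base amounts from the schedule: discharging a firearm $42,500.
Single charge. Combined base = $42,500.
Defendant was on pretrial release at the time (+$10,500 flat): $42,500 + $10,500 = $53,000.
Verified full-time employment (−$2,500 flat): $53,000 − $2,500 = $50,500.
Defendant has surrendered passport (−40%): $50,500 × 0.6 = $30,300.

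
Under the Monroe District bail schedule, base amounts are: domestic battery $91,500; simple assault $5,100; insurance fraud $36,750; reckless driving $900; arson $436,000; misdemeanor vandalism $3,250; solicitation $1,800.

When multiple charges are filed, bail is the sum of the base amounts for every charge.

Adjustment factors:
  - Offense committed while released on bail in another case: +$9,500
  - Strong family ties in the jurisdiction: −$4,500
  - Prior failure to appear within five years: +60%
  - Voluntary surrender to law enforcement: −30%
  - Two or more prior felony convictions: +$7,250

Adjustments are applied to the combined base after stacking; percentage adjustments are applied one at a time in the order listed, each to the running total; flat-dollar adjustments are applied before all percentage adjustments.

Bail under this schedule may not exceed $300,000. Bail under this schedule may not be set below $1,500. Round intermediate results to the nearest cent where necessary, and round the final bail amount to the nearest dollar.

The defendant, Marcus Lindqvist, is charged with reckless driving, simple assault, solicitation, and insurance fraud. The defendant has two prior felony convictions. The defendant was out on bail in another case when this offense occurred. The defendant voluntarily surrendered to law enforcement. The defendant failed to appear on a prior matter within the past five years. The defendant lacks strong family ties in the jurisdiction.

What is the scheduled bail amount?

Base amounts from the schedule: reckless driving $900; simple assault $5,100; solicitation $1,800; insurance fraud $36,750.
Stacking rule: sum of all bases. $900 + $5,100 + $1,800 + $36,750 = $44,550.
Offense committed while released on bail in another case (+$9,500 flat): $44,550 + $9,500 = $54,050.
Two or more prior felony convictions (+$7,250 flat): $54,050 + $7,250 = $61,300.
Prior failure to appear within five years (+60%): $61,300 × 1.6 = $98,080.
Voluntary surrender to law enforcement (−30%): $98,080 × 0.7 = $68,656.
$68,656 is within the $300,000 maximum.
$68,656 is at or above the $1,500 minimum.

$68,656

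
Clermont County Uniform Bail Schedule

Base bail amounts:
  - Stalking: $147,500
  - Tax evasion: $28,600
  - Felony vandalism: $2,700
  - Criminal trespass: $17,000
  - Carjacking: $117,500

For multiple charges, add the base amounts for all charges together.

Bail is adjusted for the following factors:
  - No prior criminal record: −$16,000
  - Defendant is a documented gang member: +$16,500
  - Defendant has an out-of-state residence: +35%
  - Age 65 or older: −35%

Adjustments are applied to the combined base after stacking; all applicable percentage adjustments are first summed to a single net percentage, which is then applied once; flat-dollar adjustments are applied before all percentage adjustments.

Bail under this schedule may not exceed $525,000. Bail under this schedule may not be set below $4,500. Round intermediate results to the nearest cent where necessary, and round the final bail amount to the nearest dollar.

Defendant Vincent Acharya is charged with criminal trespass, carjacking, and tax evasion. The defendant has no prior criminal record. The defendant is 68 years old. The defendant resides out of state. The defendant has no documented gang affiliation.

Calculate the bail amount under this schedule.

$147,100

Base amounts from the schedule: criminal trespass $17,000; carjacking $117,500; tax evasion $28,600.
Stacking rule: sum of all bases. $17,000 + $117,500 + $28,600 = $163,100.
No prior criminal record (−$16,000 flat): $163,100 − $16,000 = $147,100.
Net percentage adjustment: +35% −35% = +0%. $147,100 × 1 = $147,100.
$147,100 is within the $525,000 maximum.
$147,100 is at or above the $4,500 minimum.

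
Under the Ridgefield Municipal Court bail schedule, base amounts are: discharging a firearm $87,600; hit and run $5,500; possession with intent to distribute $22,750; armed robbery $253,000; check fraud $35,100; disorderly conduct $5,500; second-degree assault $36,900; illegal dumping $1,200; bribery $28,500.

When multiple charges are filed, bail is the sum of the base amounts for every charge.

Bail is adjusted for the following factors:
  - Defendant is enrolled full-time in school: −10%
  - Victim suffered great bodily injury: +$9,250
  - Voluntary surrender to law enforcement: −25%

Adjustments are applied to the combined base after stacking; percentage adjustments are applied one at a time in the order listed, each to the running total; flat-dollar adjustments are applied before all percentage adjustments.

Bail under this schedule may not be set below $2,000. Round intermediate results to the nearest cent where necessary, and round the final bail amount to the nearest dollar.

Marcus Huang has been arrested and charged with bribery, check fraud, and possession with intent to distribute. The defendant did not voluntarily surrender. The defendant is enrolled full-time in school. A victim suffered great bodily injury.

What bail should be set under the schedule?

Base amounts from the schedule: bribery $28,500; check fraud $35,100; possession with intent to distribute $22,750.
Stacking rule: sum of all bases. $28,500 + $35,100 + $22,750 = $86,350.
Victim suffered great bodily injury (+$9,250 flat): $86,350 + $9,250 = $95,600.
Defendant is enrolled full-time in school (−10%): $95,600 × 0.9 = $86,040.
$86,040 is at or above the $2,000 minimum.

$86,040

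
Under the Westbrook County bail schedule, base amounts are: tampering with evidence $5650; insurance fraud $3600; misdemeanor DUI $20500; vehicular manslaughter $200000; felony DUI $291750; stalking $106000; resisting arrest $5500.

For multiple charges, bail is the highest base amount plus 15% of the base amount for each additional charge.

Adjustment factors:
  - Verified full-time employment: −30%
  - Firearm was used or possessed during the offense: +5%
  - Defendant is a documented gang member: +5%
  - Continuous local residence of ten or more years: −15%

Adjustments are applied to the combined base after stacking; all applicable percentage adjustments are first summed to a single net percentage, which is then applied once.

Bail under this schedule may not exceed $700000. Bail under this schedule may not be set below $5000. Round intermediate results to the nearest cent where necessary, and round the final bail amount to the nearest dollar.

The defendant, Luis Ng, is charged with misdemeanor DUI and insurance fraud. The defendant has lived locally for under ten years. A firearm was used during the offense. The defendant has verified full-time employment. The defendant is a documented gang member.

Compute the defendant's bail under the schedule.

Base amounts from the schedule: misdemeanor DUI $20500; insurance fraud $3600.
Stacking rule: highest base plus 15% of each additional charge. Highest is misdemeanor DUI at $20500. Additional: $3600 × 15% = $540. Combined base = $20500 + $540 = $21040.
Net percentage adjustment: −30% +5% +5% = −20%. $21040 × 0.8 = $16832.
$16832 is within the $700000 maximum.
$16832 is at or above the $5000 minimum.

$16832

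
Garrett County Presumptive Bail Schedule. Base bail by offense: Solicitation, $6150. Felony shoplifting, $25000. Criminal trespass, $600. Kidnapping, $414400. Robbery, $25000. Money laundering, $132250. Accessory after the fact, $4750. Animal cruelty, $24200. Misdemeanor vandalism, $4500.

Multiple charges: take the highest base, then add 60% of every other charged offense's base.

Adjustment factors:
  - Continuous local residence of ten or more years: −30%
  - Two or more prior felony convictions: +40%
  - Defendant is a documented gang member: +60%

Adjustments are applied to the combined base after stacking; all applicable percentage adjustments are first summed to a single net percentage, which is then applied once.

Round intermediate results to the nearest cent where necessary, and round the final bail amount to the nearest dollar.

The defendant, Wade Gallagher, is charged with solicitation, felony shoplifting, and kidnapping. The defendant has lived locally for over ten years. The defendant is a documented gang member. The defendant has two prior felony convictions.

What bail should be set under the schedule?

Base amounts from the schedule: solicitation $6150; felony shoplifting $25000; kidnapping $414400.
Stacking rule: highest base plus 60% of each additional charge. Highest is kidnapping at $414400. Additional: $6150 × 60% = $3690; $25000 × 60% = $15000. Combined base = $414400 + $18690 = $433090.
Net percentage adjustment: −30% +40% +60% = +70%. $433090 × 1.7 = $736253.

$736253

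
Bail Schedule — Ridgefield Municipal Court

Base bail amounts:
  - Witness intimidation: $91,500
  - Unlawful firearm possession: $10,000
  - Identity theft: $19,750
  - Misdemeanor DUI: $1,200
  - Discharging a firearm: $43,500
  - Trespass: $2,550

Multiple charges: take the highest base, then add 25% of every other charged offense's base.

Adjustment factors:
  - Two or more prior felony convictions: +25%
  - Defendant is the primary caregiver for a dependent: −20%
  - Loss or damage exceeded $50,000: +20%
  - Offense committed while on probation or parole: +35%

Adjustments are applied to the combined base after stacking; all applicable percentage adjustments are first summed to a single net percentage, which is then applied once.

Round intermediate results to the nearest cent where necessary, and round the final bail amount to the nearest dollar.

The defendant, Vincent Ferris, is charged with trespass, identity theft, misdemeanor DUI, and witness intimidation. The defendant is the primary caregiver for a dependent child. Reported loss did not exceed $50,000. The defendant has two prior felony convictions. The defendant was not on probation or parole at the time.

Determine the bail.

Base amounts from the schedule: trespass $2,550; identity theft $19,750; misdemeanor DUI $1,200; witness intimidation $91,500.
Stacking rule: highest base plus 25% of each additional charge. Highest is witness intimidation at $91,500. Additional: $2,550 × 25% = $637.50; $19,750 × 25% = $4,937.50; $1,200 × 25% = $300. Combined base = $91,500 + $5,875 = $97,375.
Net percentage adjustment: +25% −20% = +5%. $97,375 × 1.05 = $102,243.75.
Rounded to the nearest dollar: $102,244.

$102,244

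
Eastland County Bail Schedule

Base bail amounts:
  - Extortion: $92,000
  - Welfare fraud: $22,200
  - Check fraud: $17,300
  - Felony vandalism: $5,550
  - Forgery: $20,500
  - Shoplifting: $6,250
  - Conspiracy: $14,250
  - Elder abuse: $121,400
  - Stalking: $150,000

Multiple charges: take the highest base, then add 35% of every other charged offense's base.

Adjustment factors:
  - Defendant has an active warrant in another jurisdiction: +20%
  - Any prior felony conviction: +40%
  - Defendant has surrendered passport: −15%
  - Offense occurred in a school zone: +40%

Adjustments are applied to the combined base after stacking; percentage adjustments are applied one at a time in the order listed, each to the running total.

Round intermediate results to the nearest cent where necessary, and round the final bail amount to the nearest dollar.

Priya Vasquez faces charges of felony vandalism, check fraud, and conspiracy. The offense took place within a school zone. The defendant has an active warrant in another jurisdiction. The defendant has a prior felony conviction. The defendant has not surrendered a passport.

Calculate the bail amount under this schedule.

Base amounts from the schedule: felony vandalism $5,550; check fraud $17,300; conspiracy $14,250.
Stacking rule: highest base plus 35% of each additional charge. Highest is check fraud at $17,300. Additional: $5,550 × 35% = $1,942.50; $14,250 × 35% = $4,987.50. Combined base = $17,300 + $6,930 = $24,230.
Defendant has an active warrant in another jurisdiction (+20%): $24,230 × 1.2 = $29,076.
Any prior felony conviction (+40%): $29,076 × 1.4 = $40,706.40.
Offense occurred in a school zone (+40%): $40,706.40 × 1.4 = $56,988.96.
Rounded to the nearest dollar: $56,989.

$56,989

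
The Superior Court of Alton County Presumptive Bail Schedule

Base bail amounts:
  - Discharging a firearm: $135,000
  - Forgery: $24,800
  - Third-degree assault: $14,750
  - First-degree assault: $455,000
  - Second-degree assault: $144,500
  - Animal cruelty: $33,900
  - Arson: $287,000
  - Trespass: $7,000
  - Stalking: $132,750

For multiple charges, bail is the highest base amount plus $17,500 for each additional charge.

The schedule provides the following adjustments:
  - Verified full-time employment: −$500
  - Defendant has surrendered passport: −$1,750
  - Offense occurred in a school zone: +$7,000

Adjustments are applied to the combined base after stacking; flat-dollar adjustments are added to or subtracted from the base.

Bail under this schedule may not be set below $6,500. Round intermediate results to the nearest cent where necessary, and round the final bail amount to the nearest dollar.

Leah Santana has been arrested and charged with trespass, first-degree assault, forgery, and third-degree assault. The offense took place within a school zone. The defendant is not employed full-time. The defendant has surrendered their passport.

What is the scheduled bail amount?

$512,750

Base amounts from the schedule: trespass $7,000; first-degree assault $455,000; forgery $24,800; third-degree assault $14,750.
Stacking rule: highest base plus $17,500 per additional charge. Highest is first-degree assault at $455,000; 3 additional charges → +$52,500. Combined base = $507,500.
Defendant has surrendered passport (−$1,750 flat): $507,500 − $1,750 = $505,750.
Offense occurred in a school zone (+$7,000 flat): $505,750 + $7,000 = $512,750.
$512,750 is at or above the $6,500 minimum.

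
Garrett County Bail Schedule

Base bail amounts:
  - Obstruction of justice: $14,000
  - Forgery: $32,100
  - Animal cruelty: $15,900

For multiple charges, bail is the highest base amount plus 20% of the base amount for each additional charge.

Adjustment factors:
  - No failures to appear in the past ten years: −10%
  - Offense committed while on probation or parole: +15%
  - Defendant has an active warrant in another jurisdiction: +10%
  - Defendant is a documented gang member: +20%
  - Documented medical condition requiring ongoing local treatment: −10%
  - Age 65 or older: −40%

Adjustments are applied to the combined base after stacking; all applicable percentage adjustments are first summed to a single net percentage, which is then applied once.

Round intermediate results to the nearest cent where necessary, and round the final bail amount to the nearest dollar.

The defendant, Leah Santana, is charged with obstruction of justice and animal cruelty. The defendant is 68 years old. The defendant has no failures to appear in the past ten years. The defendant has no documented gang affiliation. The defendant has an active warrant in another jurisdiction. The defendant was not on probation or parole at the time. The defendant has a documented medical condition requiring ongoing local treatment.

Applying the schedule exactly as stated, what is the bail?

$9,350

Base amounts from the schedule: obstruction of justice $14,000; animal cruelty $15,900.
Stacking rule: highest base plus 20% of each additional charge. Highest is animal cruelty at $15,900. Additional: $14,000 × 20% = $2,800. Combined base = $15,900 + $2,800 = $18,700.
Net percentage adjustment: −10% +10% −10% −40% = −50%. $18,700 × 0.5 = $9,350.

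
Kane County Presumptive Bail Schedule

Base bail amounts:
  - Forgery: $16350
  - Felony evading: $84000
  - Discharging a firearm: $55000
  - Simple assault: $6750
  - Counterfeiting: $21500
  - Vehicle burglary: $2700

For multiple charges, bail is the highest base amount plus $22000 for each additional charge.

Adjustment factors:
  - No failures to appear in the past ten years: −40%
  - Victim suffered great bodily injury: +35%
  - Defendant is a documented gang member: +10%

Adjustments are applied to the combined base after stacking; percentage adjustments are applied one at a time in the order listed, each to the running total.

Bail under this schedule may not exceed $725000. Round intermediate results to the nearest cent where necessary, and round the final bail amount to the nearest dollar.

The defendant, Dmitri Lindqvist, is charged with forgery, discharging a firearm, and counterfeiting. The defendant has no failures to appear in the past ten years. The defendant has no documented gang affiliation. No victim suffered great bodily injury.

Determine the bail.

$59400

Base amounts from the schedule: forgery $16350; discharging a firearm $55000; counterfeiting $21500.
Stacking rule: highest base plus $22000 per additional charge. Highest is discharging a firearm at $55000; 2 additional charges → +$44000. Combined base = $99000.
No failures to appear in the past ten years (−40%): $99000 × 0.6 = $59400.
$59400 is within the $725000 maximum.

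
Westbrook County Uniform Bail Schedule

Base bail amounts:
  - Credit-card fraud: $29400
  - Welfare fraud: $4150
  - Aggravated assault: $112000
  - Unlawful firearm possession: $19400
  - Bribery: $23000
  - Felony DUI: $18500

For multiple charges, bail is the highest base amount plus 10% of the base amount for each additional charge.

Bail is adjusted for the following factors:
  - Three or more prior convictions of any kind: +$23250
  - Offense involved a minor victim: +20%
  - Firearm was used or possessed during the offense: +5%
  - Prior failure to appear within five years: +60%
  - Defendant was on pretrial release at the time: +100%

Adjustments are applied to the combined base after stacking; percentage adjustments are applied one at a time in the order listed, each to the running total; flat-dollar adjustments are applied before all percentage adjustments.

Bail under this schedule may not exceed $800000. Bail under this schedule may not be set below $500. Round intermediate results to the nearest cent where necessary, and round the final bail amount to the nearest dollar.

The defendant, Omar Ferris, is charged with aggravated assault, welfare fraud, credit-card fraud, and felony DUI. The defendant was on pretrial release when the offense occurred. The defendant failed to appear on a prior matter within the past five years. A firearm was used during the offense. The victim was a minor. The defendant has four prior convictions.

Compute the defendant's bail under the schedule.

$566315

Base amounts from the schedule: aggravated assault $112000; welfare fraud $4150; credit-card fraud $29400; felony DUI $18500.
Stacking rule: highest base plus 10% of each additional charge. Highest is aggravated assault at $112000. Additional: $4150 × 10% = $415; $29400 × 10% = $2940; $18500 × 10% = $1850. Combined base = $112000 + $5205 = $117205.
Three or more prior convictions of any kind (+$23250 flat): $117205 + $23250 = $140455.
Offense involved a minor victim (+20%): $140455 × 1.2 = $168546.
Firearm was used or possessed during the offense (+5%): $168546 × 1.05 = $176973.30.
Prior failure to appear within five years (+60%): $176973.30 × 1.6 = $283157.28.
Defendant was on pretrial release at the time (+100%): $283157.28 × 2 = $566314.56.
$566314.56 is within the $800000 maximum.
$566314.56 is at or above the $500 minimum.
Rounded to the nearest dollar: $566315.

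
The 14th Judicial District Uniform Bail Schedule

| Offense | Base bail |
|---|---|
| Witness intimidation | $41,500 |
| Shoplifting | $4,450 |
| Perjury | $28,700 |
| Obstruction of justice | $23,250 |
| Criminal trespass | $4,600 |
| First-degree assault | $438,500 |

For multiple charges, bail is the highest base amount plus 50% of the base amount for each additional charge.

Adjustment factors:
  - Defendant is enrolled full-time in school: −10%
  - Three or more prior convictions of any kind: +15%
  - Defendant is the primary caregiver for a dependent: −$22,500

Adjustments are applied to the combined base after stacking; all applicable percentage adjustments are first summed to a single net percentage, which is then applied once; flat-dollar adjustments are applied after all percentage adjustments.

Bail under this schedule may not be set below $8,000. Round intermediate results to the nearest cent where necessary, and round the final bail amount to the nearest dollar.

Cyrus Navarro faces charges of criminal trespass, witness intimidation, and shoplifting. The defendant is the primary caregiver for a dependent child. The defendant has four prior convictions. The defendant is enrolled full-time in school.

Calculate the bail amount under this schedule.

Base amounts from the schedule: criminal trespass $4,600; witness intimidation $41,500; shoplifting $4,450.
Stacking rule: highest base plus 50% of each additional charge. Highest is witness intimidation at $41,500. Additional: $4,600 × 50% = $2,300; $4,450 × 50% = $2,225. Combined base = $41,500 + $4,525 = $46,025.
Net percentage adjustment: −10% +15% = +5%. $46,025 × 1.05 = $48,326.25.
Defendant is the primary caregiver for a dependent (−$22,500 flat): $48,326.25 − $22,500 = $25,826.25.
$25,826.25 is at or above the $8,000 minimum.
Rounded to the nearest dollar: $25,826.

$25,826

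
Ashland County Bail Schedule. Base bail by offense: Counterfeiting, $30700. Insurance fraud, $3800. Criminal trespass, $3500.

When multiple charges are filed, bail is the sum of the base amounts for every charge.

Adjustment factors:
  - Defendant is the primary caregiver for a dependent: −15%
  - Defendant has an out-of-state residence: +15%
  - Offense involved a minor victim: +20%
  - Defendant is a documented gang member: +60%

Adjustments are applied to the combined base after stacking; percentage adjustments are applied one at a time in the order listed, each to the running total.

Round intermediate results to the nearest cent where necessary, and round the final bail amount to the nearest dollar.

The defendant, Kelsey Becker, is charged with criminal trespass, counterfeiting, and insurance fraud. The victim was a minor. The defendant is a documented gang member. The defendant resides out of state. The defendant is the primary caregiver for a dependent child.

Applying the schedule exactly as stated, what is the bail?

$71318

Base amounts from the schedule: criminal trespass $3500; counterfeiting $30700; insurance fraud $3800.
Stacking rule: sum of all bases. $3500 + $30700 + $3800 = $38000.
Defendant is the primary caregiver for a dependent (−15%): $38000 × 0.85 = $32300.
Defendant has an out-of-state residence (+15%): $32300 × 1.15 = $37145.
Offense involved a minor victim (+20%): $37145 × 1.2 = $44574.
Defendant is a documented gang member (+60%): $44574 × 1.6 = $71318.40.
Rounded to the nearest dollar: $71318.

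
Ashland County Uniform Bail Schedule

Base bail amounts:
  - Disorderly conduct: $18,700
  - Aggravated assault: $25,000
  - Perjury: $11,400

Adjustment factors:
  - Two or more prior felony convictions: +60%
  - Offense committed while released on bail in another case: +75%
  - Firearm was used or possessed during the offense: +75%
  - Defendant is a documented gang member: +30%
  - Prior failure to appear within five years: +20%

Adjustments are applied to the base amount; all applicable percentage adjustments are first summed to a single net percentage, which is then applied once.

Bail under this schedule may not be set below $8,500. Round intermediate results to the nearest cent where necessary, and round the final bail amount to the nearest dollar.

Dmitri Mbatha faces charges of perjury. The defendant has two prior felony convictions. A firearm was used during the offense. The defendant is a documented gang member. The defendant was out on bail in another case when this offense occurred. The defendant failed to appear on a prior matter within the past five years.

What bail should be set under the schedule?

$41,040

Base amounts from the schedule: perjury $11,400.
Single charge. Combined base = $11,400.
Net percentage adjustment: +60% +75% +75% +30% +20% = +260%. $11,400 × 3.6 = $41,040.
$41,040 is at or above the $8,500 minimum.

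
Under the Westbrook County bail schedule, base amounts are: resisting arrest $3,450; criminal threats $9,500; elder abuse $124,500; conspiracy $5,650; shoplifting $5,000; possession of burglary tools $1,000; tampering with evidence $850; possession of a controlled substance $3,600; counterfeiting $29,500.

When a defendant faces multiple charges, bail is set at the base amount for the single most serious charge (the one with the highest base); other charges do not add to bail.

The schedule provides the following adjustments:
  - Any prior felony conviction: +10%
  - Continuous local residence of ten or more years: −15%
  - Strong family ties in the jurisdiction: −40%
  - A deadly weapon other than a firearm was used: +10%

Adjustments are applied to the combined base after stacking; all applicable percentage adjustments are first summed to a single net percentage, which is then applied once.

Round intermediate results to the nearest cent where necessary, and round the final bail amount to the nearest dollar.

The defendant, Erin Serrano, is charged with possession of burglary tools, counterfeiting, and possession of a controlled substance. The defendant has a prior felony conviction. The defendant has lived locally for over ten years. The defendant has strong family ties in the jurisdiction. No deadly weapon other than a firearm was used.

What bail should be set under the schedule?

Base amounts from the schedule: possession of burglary tools $1,000; counterfeiting $29,500; possession of a controlled substance $3,600.
Stacking rule: use the highest base only. Highest is counterfeiting at $29,500. Combined base = $29,500.
Net percentage adjustment: +10% −15% −40% = −45%. $29,500 × 0.55 = $16,225.

$16,225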